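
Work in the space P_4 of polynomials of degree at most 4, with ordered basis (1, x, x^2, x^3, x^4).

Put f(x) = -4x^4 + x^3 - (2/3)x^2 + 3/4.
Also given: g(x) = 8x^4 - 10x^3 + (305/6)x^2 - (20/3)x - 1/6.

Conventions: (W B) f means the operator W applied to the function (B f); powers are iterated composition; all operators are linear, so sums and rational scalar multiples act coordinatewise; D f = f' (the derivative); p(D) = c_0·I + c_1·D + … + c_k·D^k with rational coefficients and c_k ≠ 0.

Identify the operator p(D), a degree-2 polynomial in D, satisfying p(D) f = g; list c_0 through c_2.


D^0 f = -4x^4 + x^3 - (2/3)x^2 + 3/4
D^1 f = -16x^3 + 3x^2 - (4/3)x
D^2 f = -48x^2 + 6x - 4/3
matching coefficients of g against c_0 f + c_1 Df + … from the top degree down determines the c_i
solution: c_0 = -2, c_1 = 1/2, c_2 = -1

c_0 = -2, c_1 = 1/2, c_2 = -1


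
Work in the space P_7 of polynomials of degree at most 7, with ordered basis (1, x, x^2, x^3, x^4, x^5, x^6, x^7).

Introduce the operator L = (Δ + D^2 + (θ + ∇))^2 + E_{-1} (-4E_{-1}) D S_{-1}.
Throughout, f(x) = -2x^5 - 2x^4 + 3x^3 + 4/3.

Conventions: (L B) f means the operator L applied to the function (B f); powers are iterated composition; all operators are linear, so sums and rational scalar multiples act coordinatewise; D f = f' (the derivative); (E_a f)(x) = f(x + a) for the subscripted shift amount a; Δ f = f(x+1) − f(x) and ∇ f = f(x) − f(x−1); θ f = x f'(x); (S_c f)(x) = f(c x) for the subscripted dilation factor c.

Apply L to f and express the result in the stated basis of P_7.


Δ f = -10x^4 - 28x^3 - 23x^2 - 9x - 1
D f = -10x^4 - 8x^3 + 9x^2
D D f = -40x^3 - 24x^2 + 18x
θ f = -10x^5 - 8x^4 + 9x^3
∇ f = -10x^4 + 12x^3 + x^2 - 7x + 3
(θ + ∇) f = -10x^5 - 18x^4 + 21x^3 + x^2 - 7x + 3
(Δ + D^2 + (θ + ∇)) f = -10x^5 - 28x^4 - 47x^3 - 46x^2 + 2x + 2
Δ (Δ + D^2 + (θ + ∇)) f = -50x^4 - 212x^3 - 409x^2 - 395x - 129
D (Δ + D^2 + (θ + ∇)) f = -50x^4 - 112x^3 - 141x^2 - 92x + 2
D D (Δ + D^2 + (θ + ∇)) f = -200x^3 - 336x^2 - 282x - 92
θ (Δ + D^2 + (θ + ∇)) f = -50x^5 - 112x^4 - 141x^3 - 92x^2 + 2x
∇ (Δ + D^2 + (θ + ∇)) f = -50x^4 - 12x^3 - 73x^2 - 13x + 19
(θ + ∇) (Δ + D^2 + (θ + ∇)) f = -50x^5 - 162x^4 - 153x^3 - 165x^2 - 11x + 19
(Δ + D^2 + (θ + ∇)) (Δ + D^2 + (θ + ∇)) f = -50x^5 - 212x^4 - 565x^3 - 910x^2 - 688x - 202
S_{-1} f = 2x^5 - 2x^4 - 3x^3 + 4/3
D S_{-1} f = 10x^4 - 8x^3 - 9x^2
E_{-1} (D S_{-1}) f = 10x^4 - 48x^3 + 75x^2 - 46x + 9
(-4E_{-1}) (D S_{-1}) f = -40x^4 + 192x^3 - 300x^2 + 184x - 36
E_{-1} (-4E_{-1}) (D S_{-1}) f = -40x^4 + 352x^3 - 1116x^2 + 1520x - 752
((Δ + D^2 + (θ + ∇))^2 + E_{-1} (-4E_{-1}) D S_{-1}) f = -50x^5 - 252x^4 - 213x^3 - 2026x^2 + 832x - 954

the image equals g(x) = -50x^5 - 252x^4 - 213x^3 - 2026x^2 + 832x - 954


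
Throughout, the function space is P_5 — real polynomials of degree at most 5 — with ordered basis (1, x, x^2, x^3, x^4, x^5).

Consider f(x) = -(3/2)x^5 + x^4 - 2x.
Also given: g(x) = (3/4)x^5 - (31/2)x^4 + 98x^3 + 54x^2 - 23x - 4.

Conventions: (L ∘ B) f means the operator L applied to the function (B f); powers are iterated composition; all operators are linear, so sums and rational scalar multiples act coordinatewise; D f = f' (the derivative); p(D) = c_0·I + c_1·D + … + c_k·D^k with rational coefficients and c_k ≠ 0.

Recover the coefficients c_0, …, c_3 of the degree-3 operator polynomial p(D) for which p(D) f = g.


p(D) = -(1/2)·I + 2·D − 3·D^2 − D^3, i.e. c_0 = -1/2, c_1 = 2, c_2 = -3, c_3 = -1

D^0 f = -(3/2)x^5 + x^4 - 2x
D^1 f = -(15/2)x^4 + 4x^3 - 2
D^2 f = -30x^3 + 12x^2
D^3 f = -90x^2 + 24x
matching coefficients of g against c_0 f + c_1 Df + … from the top degree down determines the c_i
solution: c_0 = -1/2, c_1 = 2, c_2 = -3, c_3 = -1


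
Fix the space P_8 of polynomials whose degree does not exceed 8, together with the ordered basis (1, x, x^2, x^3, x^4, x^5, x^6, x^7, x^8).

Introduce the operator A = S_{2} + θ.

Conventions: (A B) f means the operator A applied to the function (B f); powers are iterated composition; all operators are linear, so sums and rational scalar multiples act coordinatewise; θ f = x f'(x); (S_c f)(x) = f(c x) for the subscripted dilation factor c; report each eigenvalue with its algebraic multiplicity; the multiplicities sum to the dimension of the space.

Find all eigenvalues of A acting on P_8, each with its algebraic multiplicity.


λ = 1 (multiplicity 1), λ = 3 (multiplicity 1), λ = 6 (multiplicity 1), λ = 11 (multiplicity 1), λ = 20 (multiplicity 1), λ = 37 (multiplicity 1), λ = 70 (multiplicity 1), λ = 135 (multiplicity 1), λ = 264 (multiplicity 1)

image of 1: 1
image of x: 3x
image of x^2: 6x^2
image of x^3: 11x^3
image of x^4: 20x^4
image of x^5: 37x^5
image of x^6: 70x^6
image of x^7: 135x^7
image of x^8: 264x^8
the matrix is upper triangular; its diagonal is (1, 3, 6, 11, 20, 37, 70, 135, 264)
for a triangular matrix the eigenvalues are the diagonal entries, with algebraic multiplicity their repetition count


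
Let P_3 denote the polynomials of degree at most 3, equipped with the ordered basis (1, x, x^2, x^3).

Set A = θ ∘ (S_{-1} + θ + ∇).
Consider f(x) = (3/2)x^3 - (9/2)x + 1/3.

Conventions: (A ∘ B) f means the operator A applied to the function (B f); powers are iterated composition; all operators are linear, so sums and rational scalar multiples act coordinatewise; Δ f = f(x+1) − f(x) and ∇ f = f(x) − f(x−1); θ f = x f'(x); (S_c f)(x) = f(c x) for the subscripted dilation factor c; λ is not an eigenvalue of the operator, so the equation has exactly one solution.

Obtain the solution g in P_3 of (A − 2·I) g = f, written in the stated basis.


write g with unknown coordinates in the stated basis and equate coefficients in (A − 2·I) g = f
solving from the highest basis element down gives g = (3/8)x^3 - (9/16)x^2 + (9/8)x - 1/6
check: A g = (9/4)x^3 - (9/8)x^2 - (9/4)x
so A g − 2·g = (3/2)x^3 - (9/2)x + 1/3 = f ✓

the result is g(x) = (3/8)x^3 - (9/16)x^2 + (9/8)x - 1/6


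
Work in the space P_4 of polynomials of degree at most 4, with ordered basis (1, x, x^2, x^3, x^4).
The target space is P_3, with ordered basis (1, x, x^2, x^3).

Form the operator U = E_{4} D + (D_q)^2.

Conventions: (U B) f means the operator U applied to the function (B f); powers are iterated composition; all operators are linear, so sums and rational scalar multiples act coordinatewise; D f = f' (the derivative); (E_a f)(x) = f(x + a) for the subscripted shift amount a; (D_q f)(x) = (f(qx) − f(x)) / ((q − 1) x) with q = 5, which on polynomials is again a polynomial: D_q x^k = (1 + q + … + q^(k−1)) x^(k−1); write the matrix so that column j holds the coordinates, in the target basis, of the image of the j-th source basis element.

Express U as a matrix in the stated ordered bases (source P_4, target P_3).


the matrix is [[0, 1, 14, 48, 256]; [0, 0, 2, 210, 192]; [0, 0, 0, 3, 4884]; [0, 0, 0, 0, 4]] (rows listed top to bottom)

image of 1: 0
image of x: 1
image of x^2: 2x + 14
image of x^3: 3x^2 + 210x + 48
image of x^4: 4x^3 + 4884x^2 + 192x + 256
each image's coordinates form column j of the matrix


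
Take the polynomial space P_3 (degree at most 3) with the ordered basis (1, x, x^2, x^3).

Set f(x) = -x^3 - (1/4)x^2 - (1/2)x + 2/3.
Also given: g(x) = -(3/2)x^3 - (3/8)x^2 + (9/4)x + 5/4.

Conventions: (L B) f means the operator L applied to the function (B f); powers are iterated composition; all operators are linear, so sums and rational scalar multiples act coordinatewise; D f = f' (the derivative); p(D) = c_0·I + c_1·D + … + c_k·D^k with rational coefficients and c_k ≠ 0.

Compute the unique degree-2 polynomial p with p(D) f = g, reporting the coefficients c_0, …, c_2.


c_0 = 3/2, c_1 = 0, c_2 = -1/2

D^0 f = -x^3 - (1/4)x^2 - (1/2)x + 2/3
D^1 f = -3x^2 - (1/2)x - 1/2
D^2 f = -6x - 1/2
matching coefficients of g against c_0 f + c_1 Df + … from the top degree down determines the c_i
solution: c_0 = 3/2, c_1 = 0, c_2 = -1/2


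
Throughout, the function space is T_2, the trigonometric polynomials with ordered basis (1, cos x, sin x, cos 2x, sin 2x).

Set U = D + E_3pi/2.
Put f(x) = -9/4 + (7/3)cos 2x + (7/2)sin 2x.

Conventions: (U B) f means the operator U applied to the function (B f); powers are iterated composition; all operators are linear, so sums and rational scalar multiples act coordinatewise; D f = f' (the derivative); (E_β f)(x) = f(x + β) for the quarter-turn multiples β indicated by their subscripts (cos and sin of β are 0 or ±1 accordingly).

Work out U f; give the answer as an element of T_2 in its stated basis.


the result is g(x) = -9/4 + (14/3)cos 2x - (49/6)sin 2x

D f = 7cos 2x - (14/3)sin 2x
E_3pi/2 f = -9/4 - (7/3)cos 2x - (7/2)sin 2x
(D + E_3pi/2) f = -9/4 + (14/3)cos 2x - (49/6)sin 2x


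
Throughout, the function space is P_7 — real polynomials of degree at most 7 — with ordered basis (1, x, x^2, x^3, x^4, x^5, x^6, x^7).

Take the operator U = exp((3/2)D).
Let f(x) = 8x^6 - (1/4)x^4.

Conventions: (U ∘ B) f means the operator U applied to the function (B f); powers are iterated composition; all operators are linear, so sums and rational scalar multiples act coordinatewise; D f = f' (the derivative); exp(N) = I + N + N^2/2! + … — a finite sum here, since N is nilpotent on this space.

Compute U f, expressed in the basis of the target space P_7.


order-1 term: 72x^5 - (3/2)x^3
order-2 term: 270x^4 - (27/8)x^2
order-3 term: 540x^3 - (27/8)x
order-4 term: (1215/2)x^2 - 81/64
order-5 term: (729/2)x
order-6 term: 729/8
the series for exp((3/2)D) f terminates at order 6
exp((3/2)D) f = 8x^6 + 72x^5 + (1079/4)x^4 + (1077/2)x^3 + (4833/8)x^2 + (2889/8)x + 5751/64

the image equals g(x) = 8x^6 + 72x^5 + (1079/4)x^4 + (1077/2)x^3 + (4833/8)x^2 + (2889/8)x + 5751/64


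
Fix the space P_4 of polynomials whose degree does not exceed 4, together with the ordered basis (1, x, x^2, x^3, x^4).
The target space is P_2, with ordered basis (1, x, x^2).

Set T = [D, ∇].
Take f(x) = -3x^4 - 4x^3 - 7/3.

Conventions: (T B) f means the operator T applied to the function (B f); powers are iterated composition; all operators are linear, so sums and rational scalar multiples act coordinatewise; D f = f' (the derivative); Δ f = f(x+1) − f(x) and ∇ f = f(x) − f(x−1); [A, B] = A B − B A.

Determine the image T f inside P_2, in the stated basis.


∇ f = -12x^3 + 6x^2 - 1
D ∇ f = -36x^2 + 12x
D f = -12x^3 - 12x^2
∇ D f = -36x^2 + 12x
[D, ∇] f = 0

g(x) = 0


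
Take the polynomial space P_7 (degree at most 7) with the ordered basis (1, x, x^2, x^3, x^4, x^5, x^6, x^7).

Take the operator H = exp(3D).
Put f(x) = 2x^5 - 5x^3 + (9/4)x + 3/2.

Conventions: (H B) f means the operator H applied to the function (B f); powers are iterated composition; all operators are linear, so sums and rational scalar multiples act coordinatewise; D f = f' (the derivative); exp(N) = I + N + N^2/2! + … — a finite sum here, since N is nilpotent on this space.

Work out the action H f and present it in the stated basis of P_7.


order-1 term: 30x^4 - 45x^2 + 27/4
order-2 term: 180x^3 - 135x
order-3 term: 540x^2 - 135
order-4 term: 810x
order-5 term: 486
the series for exp(3D) f terminates at order 5
exp(3D) f = 2x^5 + 30x^4 + 175x^3 + 495x^2 + (2709/4)x + 1437/4

the result is g(x) = 2x^5 + 30x^4 + 175x^3 + 495x^2 + (2709/4)x + 1437/4


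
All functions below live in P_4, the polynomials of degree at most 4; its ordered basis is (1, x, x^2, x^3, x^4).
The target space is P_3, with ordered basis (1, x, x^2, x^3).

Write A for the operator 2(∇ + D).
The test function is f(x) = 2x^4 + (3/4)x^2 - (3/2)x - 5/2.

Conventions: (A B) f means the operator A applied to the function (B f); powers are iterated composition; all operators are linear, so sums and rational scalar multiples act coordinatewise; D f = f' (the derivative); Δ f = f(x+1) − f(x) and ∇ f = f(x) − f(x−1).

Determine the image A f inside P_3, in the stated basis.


g(x) = 32x^3 - 24x^2 + 22x - 23/2

∇ f = 8x^3 - 12x^2 + (19/2)x - 17/4
D f = 8x^3 + (3/2)x - 3/2
(∇ + D) f = 16x^3 - 12x^2 + 11x - 23/4
(2(∇ + D)) f = 32x^3 - 24x^2 + 22x - 23/2


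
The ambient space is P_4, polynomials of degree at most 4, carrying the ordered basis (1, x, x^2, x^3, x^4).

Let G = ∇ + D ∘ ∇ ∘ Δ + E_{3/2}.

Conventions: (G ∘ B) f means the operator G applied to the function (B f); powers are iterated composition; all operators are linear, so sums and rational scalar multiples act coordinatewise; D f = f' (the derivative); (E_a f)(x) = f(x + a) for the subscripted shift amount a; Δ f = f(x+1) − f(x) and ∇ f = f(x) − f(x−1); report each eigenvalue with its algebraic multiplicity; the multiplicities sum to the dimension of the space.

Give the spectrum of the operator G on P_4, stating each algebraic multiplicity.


image of 1: 1
image of x: x + 5/2
image of x^2: x^2 + 5x + 5/4
image of x^3: x^3 + (15/2)x^2 + (15/4)x + 83/8
image of x^4: x^4 + 10x^3 + (15/2)x^2 + (83/2)x + 65/16
the matrix is upper triangular; its diagonal is (1, 1, 1, 1, 1)
for a triangular matrix the eigenvalues are the diagonal entries, with algebraic multiplicity their repetition count

λ = 1 (multiplicity 5)


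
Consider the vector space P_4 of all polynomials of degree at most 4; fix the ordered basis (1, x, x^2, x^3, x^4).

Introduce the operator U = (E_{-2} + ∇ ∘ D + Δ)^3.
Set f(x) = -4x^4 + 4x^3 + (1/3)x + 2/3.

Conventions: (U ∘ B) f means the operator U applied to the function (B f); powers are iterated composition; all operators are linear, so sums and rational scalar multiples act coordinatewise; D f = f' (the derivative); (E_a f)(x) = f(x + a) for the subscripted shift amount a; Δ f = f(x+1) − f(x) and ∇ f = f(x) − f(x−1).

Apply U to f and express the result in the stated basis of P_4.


the result is g(x) = -4x^4 + 52x^3 - 684x^2 + (8749/3)x - 19189/3

E_{-2} f = -4x^4 + 36x^3 - 120x^2 + (529/3)x - 96
D f = -16x^3 + 12x^2 + 1/3
∇ D f = -48x^2 + 72x - 28
Δ f = -16x^3 - 12x^2 - 4x + 1/3
(E_{-2} + ∇ ∘ D + Δ) f = -4x^4 + 20x^3 - 180x^2 + (733/3)x - 371/3
E_{-2} (E_{-2} + ∇ ∘ D + Δ) f = -4x^4 + 52x^3 - 396x^2 + (3997/3)x - 4669/3
D (E_{-2} + ∇ ∘ D + Δ) f = -16x^3 + 60x^2 - 360x + 733/3
∇ D (E_{-2} + ∇ ∘ D + Δ) f = -48x^2 + 168x - 436
Δ (E_{-2} + ∇ ∘ D + Δ) f = -16x^3 + 36x^2 - 316x + 241/3
(E_{-2} + ∇ ∘ D + Δ) (E_{-2} + ∇ ∘ D + Δ) f = -4x^4 + 36x^3 - 408x^2 + (3553/3)x - 1912
E_{-2} (E_{-2} + ∇ ∘ D + Δ) (E_{-2} + ∇ ∘ D + Δ) f = -4x^4 + 68x^3 - 720x^2 + (10129/3)x - 18794/3
D (E_{-2} + ∇ ∘ D + Δ) (E_{-2} + ∇ ∘ D + Δ) f = -16x^3 + 108x^2 - 816x + 3553/3
∇ D (E_{-2} + ∇ ∘ D + Δ) (E_{-2} + ∇ ∘ D + Δ) f = -48x^2 + 264x - 940
Δ (E_{-2} + ∇ ∘ D + Δ) (E_{-2} + ∇ ∘ D + Δ) f = -16x^3 + 84x^2 - 724x + 2425/3
(E_{-2} + ∇ ∘ D + Δ) (E_{-2} + ∇ ∘ D + Δ) (E_{-2} + ∇ ∘ D + Δ) f = -4x^4 + 52x^3 - 684x^2 + (8749/3)x - 19189/3


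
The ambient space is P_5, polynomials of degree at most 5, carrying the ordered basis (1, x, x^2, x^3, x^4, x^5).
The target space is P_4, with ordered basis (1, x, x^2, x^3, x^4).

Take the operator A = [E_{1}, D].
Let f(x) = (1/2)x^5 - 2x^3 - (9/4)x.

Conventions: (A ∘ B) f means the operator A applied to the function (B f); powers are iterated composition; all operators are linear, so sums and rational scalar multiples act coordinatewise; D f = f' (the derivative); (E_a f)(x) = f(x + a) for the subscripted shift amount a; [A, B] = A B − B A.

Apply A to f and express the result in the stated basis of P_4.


the image equals g(x) = 0

D f = (5/2)x^4 - 6x^2 - 9/4
E_{1} D f = (5/2)x^4 + 10x^3 + 9x^2 - 2x - 23/4
E_{1} f = (1/2)x^5 + (5/2)x^4 + 3x^3 - x^2 - (23/4)x - 15/4
D E_{1} f = (5/2)x^4 + 10x^3 + 9x^2 - 2x - 23/4
[E_{1}, D] f = 0


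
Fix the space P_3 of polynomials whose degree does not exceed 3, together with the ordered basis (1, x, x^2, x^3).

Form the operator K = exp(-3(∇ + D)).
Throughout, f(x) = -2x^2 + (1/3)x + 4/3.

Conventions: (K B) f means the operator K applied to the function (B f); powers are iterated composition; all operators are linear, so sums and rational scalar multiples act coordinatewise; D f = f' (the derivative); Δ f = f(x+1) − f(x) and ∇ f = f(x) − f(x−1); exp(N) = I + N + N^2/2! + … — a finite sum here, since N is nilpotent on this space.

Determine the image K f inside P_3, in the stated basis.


order-1 term: 24x - 8
order-2 term: -72
the series for exp(-3(∇ + D)) f terminates at order 2
exp(-3(∇ + D)) f = -2x^2 + (73/3)x - 236/3

the image equals g(x) = -2x^2 + (73/3)x - 236/3


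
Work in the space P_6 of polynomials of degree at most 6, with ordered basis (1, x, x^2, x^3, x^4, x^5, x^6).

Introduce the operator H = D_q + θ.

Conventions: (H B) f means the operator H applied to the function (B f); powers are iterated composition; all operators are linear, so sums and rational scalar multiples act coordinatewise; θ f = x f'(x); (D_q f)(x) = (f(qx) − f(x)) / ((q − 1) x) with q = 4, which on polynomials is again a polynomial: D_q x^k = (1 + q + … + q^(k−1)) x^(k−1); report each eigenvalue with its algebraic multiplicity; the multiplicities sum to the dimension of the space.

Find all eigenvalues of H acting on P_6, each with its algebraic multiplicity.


image of 1: 0
image of x: x + 1
image of x^2: 2x^2 + 5x
image of x^3: 3x^3 + 21x^2
image of x^4: 4x^4 + 85x^3
image of x^5: 5x^5 + 341x^4
image of x^6: 6x^6 + 1365x^5
the matrix is upper triangular; its diagonal is (0, 1, 2, 3, 4, 5, 6)
for a triangular matrix the eigenvalues are the diagonal entries, with algebraic multiplicity their repetition count

λ = 0 (multiplicity 1), λ = 1 (multiplicity 1), λ = 2 (multiplicity 1), λ = 3 (multiplicity 1), λ = 4 (multiplicity 1), λ = 5 (multiplicity 1), λ = 6 (multiplicity 1)


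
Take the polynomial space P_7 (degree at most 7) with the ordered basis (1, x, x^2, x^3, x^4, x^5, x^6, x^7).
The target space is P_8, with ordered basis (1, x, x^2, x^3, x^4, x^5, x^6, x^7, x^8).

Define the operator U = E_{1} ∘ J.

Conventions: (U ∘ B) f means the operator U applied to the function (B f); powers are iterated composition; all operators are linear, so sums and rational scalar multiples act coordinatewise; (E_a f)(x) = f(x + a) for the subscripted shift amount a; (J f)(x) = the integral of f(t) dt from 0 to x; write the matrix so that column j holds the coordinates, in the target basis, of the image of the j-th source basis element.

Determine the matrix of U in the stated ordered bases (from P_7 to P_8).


the matrix is [[1, 1/2, 1/3, 1/4, 1/5, 1/6, 1/7, 1/8]; [1, 1, 1, 1, 1, 1, 1, 1]; [0, 1/2, 1, 3/2, 2, 5/2, 3, 7/2]; [0, 0, 1/3, 1, 2, 10/3, 5, 7]; [0, 0, 0, 1/4, 1, 5/2, 5, 35/4]; [0, 0, 0, 0, 1/5, 1, 3, 7]; [0, 0, 0, 0, 0, 1/6, 1, 7/2]; [0, 0, 0, 0, 0, 0, 1/7, 1]; [0, 0, 0, 0, 0, 0, 0, 1/8]] (rows listed top to bottom)

image of 1: x + 1
image of x: (1/2)x^2 + x + 1/2
image of x^2: (1/3)x^3 + x^2 + x + 1/3
image of x^3: (1/4)x^4 + x^3 + (3/2)x^2 + x + 1/4
image of x^4: (1/5)x^5 + x^4 + 2x^3 + 2x^2 + x + 1/5
image of x^5: (1/6)x^6 + x^5 + (5/2)x^4 + (10/3)x^3 + (5/2)x^2 + x + 1/6
image of x^6: (1/7)x^7 + x^6 + 3x^5 + 5x^4 + 5x^3 + 3x^2 + x + 1/7
image of x^7: (1/8)x^8 + x^7 + (7/2)x^6 + 7x^5 + (35/4)x^4 + 7x^3 + (7/2)x^2 + x + 1/8
each image's coordinates form column j of the matrix


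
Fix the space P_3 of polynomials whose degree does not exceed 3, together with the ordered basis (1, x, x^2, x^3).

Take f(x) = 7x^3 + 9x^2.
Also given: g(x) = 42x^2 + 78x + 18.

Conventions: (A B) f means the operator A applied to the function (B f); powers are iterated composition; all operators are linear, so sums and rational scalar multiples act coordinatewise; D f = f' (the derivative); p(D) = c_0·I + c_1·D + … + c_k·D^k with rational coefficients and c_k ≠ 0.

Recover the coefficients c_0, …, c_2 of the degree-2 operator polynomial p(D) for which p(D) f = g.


D^0 f = 7x^3 + 9x^2
D^1 f = 21x^2 + 18x
D^2 f = 42x + 18
matching coefficients of g against c_0 f + c_1 Df + … from the top degree down determines the c_i
solution: c_0 = 0, c_1 = 2, c_2 = 1

p(D) = 2·D + D^2, i.e. c_0 = 0, c_1 = 2, c_2 = 1


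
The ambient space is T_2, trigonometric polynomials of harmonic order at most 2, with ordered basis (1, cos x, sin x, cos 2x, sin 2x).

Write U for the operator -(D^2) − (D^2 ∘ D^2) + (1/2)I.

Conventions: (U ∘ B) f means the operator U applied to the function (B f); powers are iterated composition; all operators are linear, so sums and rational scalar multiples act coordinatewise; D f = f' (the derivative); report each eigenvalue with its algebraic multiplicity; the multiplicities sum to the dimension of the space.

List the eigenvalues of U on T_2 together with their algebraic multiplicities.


λ = -23/2 (multiplicity 2), λ = 1/2 (multiplicity 3)

image of 1: 1/2
image of cos x: (1/2)cos x
image of sin x: (1/2)sin x
image of cos 2x: -(23/2)cos 2x
image of sin 2x: -(23/2)sin 2x
the matrix is diagonal; its diagonal is (1/2, 1/2, 1/2, -23/2, -23/2)
for a triangular matrix the eigenvalues are the diagonal entries, with algebraic multiplicity their repetition count


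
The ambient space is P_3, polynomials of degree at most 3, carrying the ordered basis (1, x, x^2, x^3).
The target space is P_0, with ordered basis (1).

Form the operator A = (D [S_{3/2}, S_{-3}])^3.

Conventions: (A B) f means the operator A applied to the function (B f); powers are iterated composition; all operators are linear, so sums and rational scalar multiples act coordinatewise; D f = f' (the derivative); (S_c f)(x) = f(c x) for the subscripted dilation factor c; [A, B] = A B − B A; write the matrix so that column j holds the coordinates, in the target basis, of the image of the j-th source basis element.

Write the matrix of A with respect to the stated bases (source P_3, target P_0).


image of 1: 0
image of x: 0
image of x^2: 0
image of x^3: 0
each image's coordinates form column j of the matrix

the matrix is [[0, 0, 0, 0]] (rows listed top to bottom)


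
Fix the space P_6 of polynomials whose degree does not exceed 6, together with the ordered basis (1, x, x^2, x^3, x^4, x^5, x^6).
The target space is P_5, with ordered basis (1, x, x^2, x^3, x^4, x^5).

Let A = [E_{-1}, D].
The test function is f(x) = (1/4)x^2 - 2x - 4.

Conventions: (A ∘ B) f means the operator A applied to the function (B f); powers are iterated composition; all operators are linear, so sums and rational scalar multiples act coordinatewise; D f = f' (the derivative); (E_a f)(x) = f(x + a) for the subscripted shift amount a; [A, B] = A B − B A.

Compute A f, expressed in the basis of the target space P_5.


the image equals g(x) = 0

D f = (1/2)x - 2
E_{-1} D f = (1/2)x - 5/2
E_{-1} f = (1/4)x^2 - (5/2)x - 7/4
D E_{-1} f = (1/2)x - 5/2
[E_{-1}, D] f = 0


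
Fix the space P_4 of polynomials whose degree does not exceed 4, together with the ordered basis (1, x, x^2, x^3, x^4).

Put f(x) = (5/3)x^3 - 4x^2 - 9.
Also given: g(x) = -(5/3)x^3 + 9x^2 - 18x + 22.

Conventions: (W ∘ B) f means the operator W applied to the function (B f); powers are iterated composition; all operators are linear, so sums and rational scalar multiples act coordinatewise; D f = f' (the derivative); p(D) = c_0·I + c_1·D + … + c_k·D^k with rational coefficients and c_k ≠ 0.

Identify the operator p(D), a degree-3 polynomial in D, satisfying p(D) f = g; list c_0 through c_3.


D^0 f = (5/3)x^3 - 4x^2 - 9
D^1 f = 5x^2 - 8x
D^2 f = 10x - 8
D^3 f = 10
matching coefficients of g against c_0 f + c_1 Df + … from the top degree down determines the c_i
solution: c_0 = -1, c_1 = 1, c_2 = -1, c_3 = 1/2

c_0 = -1, c_1 = 1, c_2 = -1, c_3 = 1/2


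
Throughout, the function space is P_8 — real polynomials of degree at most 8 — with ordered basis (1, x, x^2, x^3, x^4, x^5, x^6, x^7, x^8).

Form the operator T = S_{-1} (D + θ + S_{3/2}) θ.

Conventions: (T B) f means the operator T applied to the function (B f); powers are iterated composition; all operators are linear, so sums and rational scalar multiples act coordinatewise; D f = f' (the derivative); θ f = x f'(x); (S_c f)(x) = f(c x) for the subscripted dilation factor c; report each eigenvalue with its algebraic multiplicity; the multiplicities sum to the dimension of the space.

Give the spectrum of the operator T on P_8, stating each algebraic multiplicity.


λ = -21581/128 (multiplicity 1), λ = -2015/32 (multiplicity 1), λ = -153/8 (multiplicity 1), λ = -5/2 (multiplicity 1), λ = 0 (multiplicity 1), λ = 17/2 (multiplicity 1), λ = 145/4 (multiplicity 1), λ = 3339/32 (multiplicity 1), λ = 8609/32 (multiplicity 1)

image of 1: 0
image of x: -(5/2)x + 1
image of x^2: (17/2)x^2 - 4x
image of x^3: -(153/8)x^3 + 9x^2
image of x^4: (145/4)x^4 - 16x^3
image of x^5: -(2015/32)x^5 + 25x^4
image of x^6: (3339/32)x^6 - 36x^5
image of x^7: -(21581/128)x^7 + 49x^6
image of x^8: (8609/32)x^8 - 64x^7
the matrix is upper triangular; its diagonal is (0, -5/2, 17/2, -153/8, 145/4, -2015/32, 3339/32, -21581/128, 8609/32)
for a triangular matrix the eigenvalues are the diagonal entries, with algebraic multiplicity their repetition count


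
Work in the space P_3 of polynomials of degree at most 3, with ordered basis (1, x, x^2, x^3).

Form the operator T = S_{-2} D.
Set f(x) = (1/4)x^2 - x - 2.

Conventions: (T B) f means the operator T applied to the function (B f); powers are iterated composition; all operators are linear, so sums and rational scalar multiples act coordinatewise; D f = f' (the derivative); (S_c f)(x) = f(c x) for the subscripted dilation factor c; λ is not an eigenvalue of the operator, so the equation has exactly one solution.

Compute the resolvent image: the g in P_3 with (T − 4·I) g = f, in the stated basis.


g(x) = -(1/16)x^2 + (5/16)x + 37/64

write g with unknown coordinates in the stated basis and equate coefficients in (T − 4·I) g = f
solving from the highest basis element down gives g = -(1/16)x^2 + (5/16)x + 37/64
check: T g = (1/4)x + 5/16
so T g − 4·g = (1/4)x^2 - x - 2 = f ✓


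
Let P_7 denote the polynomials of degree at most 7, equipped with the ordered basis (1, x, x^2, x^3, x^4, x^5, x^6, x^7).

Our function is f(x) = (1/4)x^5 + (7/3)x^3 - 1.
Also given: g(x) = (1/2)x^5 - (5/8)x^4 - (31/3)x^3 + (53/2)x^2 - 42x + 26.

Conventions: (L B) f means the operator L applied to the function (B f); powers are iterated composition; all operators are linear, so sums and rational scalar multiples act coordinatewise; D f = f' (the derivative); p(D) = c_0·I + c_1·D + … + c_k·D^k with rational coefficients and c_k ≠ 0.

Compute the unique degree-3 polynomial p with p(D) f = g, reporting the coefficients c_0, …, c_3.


D^0 f = (1/4)x^5 + (7/3)x^3 - 1
D^1 f = (5/4)x^4 + 7x^2
D^2 f = 5x^3 + 14x
D^3 f = 15x^2 + 14
matching coefficients of g against c_0 f + c_1 Df + … from the top degree down determines the c_i
solution: c_0 = 2, c_1 = -1/2, c_2 = -3, c_3 = 2

c_0 = 2, c_1 = -1/2, c_2 = -3, c_3 = 2


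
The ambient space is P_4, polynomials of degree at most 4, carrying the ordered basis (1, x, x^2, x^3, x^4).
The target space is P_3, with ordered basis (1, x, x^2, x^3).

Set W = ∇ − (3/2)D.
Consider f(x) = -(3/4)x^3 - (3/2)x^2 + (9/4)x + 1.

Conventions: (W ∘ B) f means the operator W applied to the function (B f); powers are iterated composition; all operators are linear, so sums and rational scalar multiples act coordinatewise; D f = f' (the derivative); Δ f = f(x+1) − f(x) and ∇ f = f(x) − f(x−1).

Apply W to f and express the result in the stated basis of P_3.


∇ f = -(9/4)x^2 - (3/4)x + 3
D f = -(9/4)x^2 - 3x + 9/4
(-(3/2)D) f = (27/8)x^2 + (9/2)x - 27/8
(∇ − (3/2)D) f = (9/8)x^2 + (15/4)x - 3/8

the result is g(x) = (9/8)x^2 + (15/4)x - 3/8


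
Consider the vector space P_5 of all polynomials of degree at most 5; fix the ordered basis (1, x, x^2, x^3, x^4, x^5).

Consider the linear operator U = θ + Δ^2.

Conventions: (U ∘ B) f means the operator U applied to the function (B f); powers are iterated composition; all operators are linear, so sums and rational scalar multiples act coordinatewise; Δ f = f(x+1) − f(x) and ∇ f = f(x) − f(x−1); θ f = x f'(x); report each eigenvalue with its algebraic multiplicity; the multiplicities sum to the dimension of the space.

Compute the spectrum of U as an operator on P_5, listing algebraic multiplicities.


image of 1: 0
image of x: x
image of x^2: 2x^2 + 2
image of x^3: 3x^3 + 6x + 6
image of x^4: 4x^4 + 12x^2 + 24x + 14
image of x^5: 5x^5 + 20x^3 + 60x^2 + 70x + 30
the matrix is upper triangular; its diagonal is (0, 1, 2, 3, 4, 5)
for a triangular matrix the eigenvalues are the diagonal entries, with algebraic multiplicity their repetition count

λ = 0 (multiplicity 1), λ = 1 (multiplicity 1), λ = 2 (multiplicity 1), λ = 3 (multiplicity 1), λ = 4 (multiplicity 1), λ = 5 (multiplicity 1)


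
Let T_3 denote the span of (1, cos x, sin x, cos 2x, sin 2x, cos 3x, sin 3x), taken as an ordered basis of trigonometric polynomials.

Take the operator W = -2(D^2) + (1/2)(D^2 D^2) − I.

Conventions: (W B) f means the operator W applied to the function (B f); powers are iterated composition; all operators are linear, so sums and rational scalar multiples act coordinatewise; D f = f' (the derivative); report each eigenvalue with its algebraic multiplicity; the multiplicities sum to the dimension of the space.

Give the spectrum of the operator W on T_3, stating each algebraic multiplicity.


λ = -1 (multiplicity 1), λ = 3/2 (multiplicity 2), λ = 15 (multiplicity 2), λ = 115/2 (multiplicity 2)

image of 1: -1
image of cos x: (3/2)cos x
image of sin x: (3/2)sin x
image of cos 2x: 15cos 2x
image of sin 2x: 15sin 2x
image of cos 3x: (115/2)cos 3x
image of sin 3x: (115/2)sin 3x
the matrix is diagonal; its diagonal is (-1, 3/2, 3/2, 15, 15, 115/2, 115/2)
for a triangular matrix the eigenvalues are the diagonal entries, with algebraic multiplicity their repetition count


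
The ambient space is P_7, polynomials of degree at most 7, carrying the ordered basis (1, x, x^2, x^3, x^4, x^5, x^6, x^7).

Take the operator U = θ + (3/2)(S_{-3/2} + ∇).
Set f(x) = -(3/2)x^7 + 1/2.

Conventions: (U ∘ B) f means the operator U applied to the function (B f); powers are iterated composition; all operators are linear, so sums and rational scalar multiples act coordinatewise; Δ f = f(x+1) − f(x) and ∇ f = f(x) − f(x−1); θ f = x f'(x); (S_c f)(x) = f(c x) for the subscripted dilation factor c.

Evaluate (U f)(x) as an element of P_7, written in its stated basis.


g(x) = (14307/512)x^7 - (63/4)x^6 + (189/4)x^5 - (315/4)x^4 + (315/4)x^3 - (189/4)x^2 + (63/4)x - 3/2

θ f = -(21/2)x^7
S_{-3/2} f = (6561/256)x^7 + 1/2
∇ f = -(21/2)x^6 + (63/2)x^5 - (105/2)x^4 + (105/2)x^3 - (63/2)x^2 + (21/2)x - 3/2
(S_{-3/2} + ∇) f = (6561/256)x^7 - (21/2)x^6 + (63/2)x^5 - (105/2)x^4 + (105/2)x^3 - (63/2)x^2 + (21/2)x - 1
((3/2)(S_{-3/2} + ∇)) f = (19683/512)x^7 - (63/4)x^6 + (189/4)x^5 - (315/4)x^4 + (315/4)x^3 - (189/4)x^2 + (63/4)x - 3/2
(θ + (3/2)(S_{-3/2} + ∇)) f = (14307/512)x^7 - (63/4)x^6 + (189/4)x^5 - (315/4)x^4 + (315/4)x^3 - (189/4)x^2 + (63/4)x - 3/2


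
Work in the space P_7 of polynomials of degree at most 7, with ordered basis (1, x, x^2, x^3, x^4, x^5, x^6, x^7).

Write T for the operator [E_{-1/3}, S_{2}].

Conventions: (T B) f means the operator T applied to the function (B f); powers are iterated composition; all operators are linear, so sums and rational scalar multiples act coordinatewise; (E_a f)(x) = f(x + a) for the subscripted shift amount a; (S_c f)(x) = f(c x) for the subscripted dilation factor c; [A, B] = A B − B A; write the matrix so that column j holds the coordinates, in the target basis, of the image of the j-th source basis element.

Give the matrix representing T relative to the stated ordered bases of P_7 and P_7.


the matrix is [[0, -1/3, 1/3, -7/27, 5/27, -31/243, 7/81, -127/2187]; [0, 0, -4/3, 2, -56/27, 50/27, -124/81, 98/81]; [0, 0, 0, -4, 8, -280/27, 100/9, -868/81]; [0, 0, 0, 0, -32/3, 80/3, -1120/27, 1400/27]; [0, 0, 0, 0, 0, -80/3, 80, -3920/27]; [0, 0, 0, 0, 0, 0, -64, 224]; [0, 0, 0, 0, 0, 0, 0, -448/3]; [0, 0, 0, 0, 0, 0, 0, 0]] (rows listed top to bottom)

image of 1: 0
image of x: -1/3
image of x^2: -(4/3)x + 1/3
image of x^3: -4x^2 + 2x - 7/27
image of x^4: -(32/3)x^3 + 8x^2 - (56/27)x + 5/27
image of x^5: -(80/3)x^4 + (80/3)x^3 - (280/27)x^2 + (50/27)x - 31/243
image of x^6: -64x^5 + 80x^4 - (1120/27)x^3 + (100/9)x^2 - (124/81)x + 7/81
image of x^7: -(448/3)x^6 + 224x^5 - (3920/27)x^4 + (1400/27)x^3 - (868/81)x^2 + (98/81)x - 127/2187
each image's coordinates form column j of the matrix


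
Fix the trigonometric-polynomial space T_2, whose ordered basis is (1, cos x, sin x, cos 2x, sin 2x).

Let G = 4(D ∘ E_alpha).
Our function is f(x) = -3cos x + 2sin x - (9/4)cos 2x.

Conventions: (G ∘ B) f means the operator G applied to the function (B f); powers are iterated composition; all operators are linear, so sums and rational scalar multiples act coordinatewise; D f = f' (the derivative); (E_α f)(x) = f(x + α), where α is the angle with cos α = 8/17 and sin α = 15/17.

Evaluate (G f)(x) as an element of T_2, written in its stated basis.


the result is g(x) = (244/17)cos x - (24/17)sin x + (4320/289)cos 2x - (2898/289)sin 2x

E_alpha f = (6/17)cos x + (61/17)sin x + (1449/1156)cos 2x + (540/289)sin 2x
D E_alpha f = (61/17)cos x - (6/17)sin x + (1080/289)cos 2x - (1449/578)sin 2x
(4(D ∘ E_alpha)) f = (244/17)cos x - (24/17)sin x + (4320/289)cos 2x - (2898/289)sin 2x


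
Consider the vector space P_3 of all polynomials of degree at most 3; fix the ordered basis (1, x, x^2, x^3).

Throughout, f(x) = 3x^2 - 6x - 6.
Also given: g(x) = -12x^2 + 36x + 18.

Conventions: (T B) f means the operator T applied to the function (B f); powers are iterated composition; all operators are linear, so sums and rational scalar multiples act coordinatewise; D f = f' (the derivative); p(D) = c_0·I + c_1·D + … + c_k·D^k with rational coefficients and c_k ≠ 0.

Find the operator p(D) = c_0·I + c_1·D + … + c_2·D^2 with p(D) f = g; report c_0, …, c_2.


c_0 = -4, c_1 = 2, c_2 = 1

D^0 f = 3x^2 - 6x - 6
D^1 f = 6x - 6
D^2 f = 6
matching coefficients of g against c_0 f + c_1 Df + … from the top degree down determines the c_i
solution: c_0 = -4, c_1 = 2, c_2 = 1


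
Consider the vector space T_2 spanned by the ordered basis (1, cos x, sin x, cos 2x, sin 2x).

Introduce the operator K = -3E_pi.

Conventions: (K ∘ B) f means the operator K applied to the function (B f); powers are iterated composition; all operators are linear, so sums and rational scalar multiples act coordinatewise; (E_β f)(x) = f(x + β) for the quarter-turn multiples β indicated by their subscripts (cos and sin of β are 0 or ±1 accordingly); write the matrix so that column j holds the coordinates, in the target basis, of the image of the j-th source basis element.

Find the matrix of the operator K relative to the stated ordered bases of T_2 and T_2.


the matrix is [[-3, 0, 0, 0, 0]; [0, 3, 0, 0, 0]; [0, 0, 3, 0, 0]; [0, 0, 0, -3, 0]; [0, 0, 0, 0, -3]] (rows listed top to bottom)

image of 1: -3
image of cos x: 3cos x
image of sin x: 3sin x
image of cos 2x: -3cos 2x
image of sin 2x: -3sin 2x
each image's coordinates form column j of the matrix


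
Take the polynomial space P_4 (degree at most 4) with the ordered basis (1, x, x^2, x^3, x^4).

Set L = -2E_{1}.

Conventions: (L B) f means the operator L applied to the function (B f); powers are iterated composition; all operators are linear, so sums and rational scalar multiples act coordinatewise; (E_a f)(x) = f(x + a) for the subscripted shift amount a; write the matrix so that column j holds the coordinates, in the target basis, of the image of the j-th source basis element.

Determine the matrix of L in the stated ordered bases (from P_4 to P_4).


the matrix is [[-2, -2, -2, -2, -2]; [0, -2, -4, -6, -8]; [0, 0, -2, -6, -12]; [0, 0, 0, -2, -8]; [0, 0, 0, 0, -2]] (rows listed top to bottom)

image of 1: -2
image of x: -2x - 2
image of x^2: -2x^2 - 4x - 2
image of x^3: -2x^3 - 6x^2 - 6x - 2
image of x^4: -2x^4 - 8x^3 - 12x^2 - 8x - 2
each image's coordinates form column j of the matrix


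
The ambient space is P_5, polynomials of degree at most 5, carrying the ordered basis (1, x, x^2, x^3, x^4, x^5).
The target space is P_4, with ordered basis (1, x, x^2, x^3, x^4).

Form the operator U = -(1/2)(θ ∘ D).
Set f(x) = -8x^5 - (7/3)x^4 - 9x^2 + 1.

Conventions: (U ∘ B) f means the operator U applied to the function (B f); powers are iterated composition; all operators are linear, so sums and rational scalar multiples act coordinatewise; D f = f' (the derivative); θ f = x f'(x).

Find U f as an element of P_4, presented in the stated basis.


the result is g(x) = 80x^4 + 14x^3 + 9x

D f = -40x^4 - (28/3)x^3 - 18x
θ D f = -160x^4 - 28x^3 - 18x
(-(1/2)(θ ∘ D)) f = 80x^4 + 14x^3 + 9x


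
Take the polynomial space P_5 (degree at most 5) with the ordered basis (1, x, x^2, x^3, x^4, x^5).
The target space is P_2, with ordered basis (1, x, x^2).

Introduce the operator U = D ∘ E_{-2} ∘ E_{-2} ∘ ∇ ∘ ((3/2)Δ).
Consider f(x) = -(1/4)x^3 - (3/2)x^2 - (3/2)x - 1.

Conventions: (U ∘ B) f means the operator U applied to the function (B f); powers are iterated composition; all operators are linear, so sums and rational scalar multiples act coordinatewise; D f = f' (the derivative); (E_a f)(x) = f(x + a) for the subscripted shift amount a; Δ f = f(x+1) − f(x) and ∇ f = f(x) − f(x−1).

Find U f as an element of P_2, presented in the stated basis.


Δ f = -(3/4)x^2 - (15/4)x - 13/4
((3/2)Δ) f = -(9/8)x^2 - (45/8)x - 39/8
∇ ((3/2)Δ) f = -(9/4)x - 9/2
E_{-2} ∇ ((3/2)Δ) f = -(9/4)x
E_{-2} (E_{-2} ∘ ∇) ((3/2)Δ) f = -(9/4)x + 9/2
D E_{-2} (E_{-2} ∘ ∇) ((3/2)Δ) f = -9/4

the image equals g(x) = -9/4


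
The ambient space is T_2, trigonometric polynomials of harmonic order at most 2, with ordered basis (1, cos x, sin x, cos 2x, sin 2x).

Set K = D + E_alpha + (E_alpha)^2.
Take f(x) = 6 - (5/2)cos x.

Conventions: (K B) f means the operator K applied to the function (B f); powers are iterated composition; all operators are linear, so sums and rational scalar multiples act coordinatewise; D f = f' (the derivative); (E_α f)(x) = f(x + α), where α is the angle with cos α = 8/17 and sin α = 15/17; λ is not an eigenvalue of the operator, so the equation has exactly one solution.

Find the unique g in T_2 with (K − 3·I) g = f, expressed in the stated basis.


the image equals g(x) = -6 + (223/488)cos x - (49/122)sin x

write g with unknown coordinates in the stated basis and equate coefficients in (K − 3·I) g = f
solving from the highest basis element down gives g = -6 + (223/488)cos x - (49/122)sin x
check: K g = -12 - (551/488)cos x - (147/122)sin x
so K g − 3·g = 6 - (5/2)cos x = f ✓


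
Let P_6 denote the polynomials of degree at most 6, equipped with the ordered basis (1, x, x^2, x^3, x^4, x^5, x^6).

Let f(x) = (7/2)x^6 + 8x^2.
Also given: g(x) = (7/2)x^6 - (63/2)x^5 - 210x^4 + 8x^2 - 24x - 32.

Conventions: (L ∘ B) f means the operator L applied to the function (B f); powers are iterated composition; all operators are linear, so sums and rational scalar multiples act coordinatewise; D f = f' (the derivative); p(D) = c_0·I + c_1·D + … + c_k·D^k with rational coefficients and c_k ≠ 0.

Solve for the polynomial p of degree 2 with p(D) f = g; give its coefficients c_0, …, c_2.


D^0 f = (7/2)x^6 + 8x^2
D^1 f = 21x^5 + 16x
D^2 f = 105x^4 + 16
matching coefficients of g against c_0 f + c_1 Df + … from the top degree down determines the c_i
solution: c_0 = 1, c_1 = -3/2, c_2 = -2

c_0 = 1, c_1 = -3/2, c_2 = -2


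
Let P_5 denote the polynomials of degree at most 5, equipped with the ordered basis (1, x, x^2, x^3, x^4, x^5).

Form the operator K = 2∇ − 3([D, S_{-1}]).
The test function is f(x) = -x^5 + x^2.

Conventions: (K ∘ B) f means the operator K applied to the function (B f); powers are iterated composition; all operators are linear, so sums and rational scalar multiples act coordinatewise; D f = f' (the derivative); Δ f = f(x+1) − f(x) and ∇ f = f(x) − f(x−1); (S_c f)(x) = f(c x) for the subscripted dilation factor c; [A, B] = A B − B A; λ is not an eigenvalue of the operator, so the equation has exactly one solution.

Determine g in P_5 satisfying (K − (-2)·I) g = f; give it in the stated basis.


write g with unknown coordinates in the stated basis and equate coefficients in (K − (-2)·I) g = f
solving from the highest basis element down gives g = -(1/2)x^5 + 10x^4 + 75x^3 - (1669/2)x^2 - (6311/2)x + 11723
check: K g = -20x^4 - 150x^3 + 1670x^2 + 6311x - 23446
so K g − (-2)·g = -x^5 + x^2 = f ✓

the result is g(x) = -(1/2)x^5 + 10x^4 + 75x^3 - (1669/2)x^2 - (6311/2)x + 11723
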